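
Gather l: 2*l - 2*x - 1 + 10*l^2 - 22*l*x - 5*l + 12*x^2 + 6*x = 10*l^2 + l*(-22*x - 3) + 12*x^2 + 4*x - 1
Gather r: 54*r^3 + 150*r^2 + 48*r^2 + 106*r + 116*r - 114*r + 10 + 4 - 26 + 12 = 54*r^3 + 198*r^2 + 108*r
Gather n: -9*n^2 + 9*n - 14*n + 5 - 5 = -9*n^2 - 5*n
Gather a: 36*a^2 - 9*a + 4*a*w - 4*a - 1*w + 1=36*a^2 + a*(4*w - 13) - w + 1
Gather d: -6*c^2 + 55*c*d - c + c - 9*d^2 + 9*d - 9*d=-6*c^2 + 55*c*d - 9*d^2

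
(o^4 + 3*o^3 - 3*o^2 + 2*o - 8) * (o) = o^5 + 3*o^4 - 3*o^3 + 2*o^2 - 8*o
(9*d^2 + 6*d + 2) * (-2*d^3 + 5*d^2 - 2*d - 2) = -18*d^5 + 33*d^4 + 8*d^3 - 20*d^2 - 16*d - 4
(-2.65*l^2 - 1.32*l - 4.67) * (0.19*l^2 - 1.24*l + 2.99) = -0.5035*l^4 + 3.0352*l^3 - 7.174*l^2 + 1.844*l - 13.9633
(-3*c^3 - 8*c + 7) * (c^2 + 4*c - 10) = -3*c^5 - 12*c^4 + 22*c^3 - 25*c^2 + 108*c - 70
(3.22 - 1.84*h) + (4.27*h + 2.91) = 2.43*h + 6.13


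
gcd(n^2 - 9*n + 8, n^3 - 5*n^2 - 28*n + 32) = n^2 - 9*n + 8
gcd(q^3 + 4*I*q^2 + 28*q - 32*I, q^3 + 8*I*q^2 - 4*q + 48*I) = q - 2*I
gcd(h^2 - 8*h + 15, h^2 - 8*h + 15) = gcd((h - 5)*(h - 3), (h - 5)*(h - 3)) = h^2 - 8*h + 15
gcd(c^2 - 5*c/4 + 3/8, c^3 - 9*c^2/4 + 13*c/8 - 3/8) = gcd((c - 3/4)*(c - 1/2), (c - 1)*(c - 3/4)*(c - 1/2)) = c^2 - 5*c/4 + 3/8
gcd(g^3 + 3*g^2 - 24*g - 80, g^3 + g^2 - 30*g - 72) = g + 4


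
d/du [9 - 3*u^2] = -6*u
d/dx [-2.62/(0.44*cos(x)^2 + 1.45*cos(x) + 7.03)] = -(2.3056*cos(x) + 3.799)*sin(x)/(0.44*cos(x)^2 + 1.45*cos(x) + 7.03)^2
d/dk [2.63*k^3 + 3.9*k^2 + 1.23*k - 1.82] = 7.89*k^2 + 7.8*k + 1.23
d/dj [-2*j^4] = -8*j^3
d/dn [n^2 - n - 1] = 2*n - 1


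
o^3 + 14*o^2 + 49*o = o*(o + 7)^2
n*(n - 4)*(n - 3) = n^3 - 7*n^2 + 12*n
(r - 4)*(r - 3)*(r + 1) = r^3 - 6*r^2 + 5*r + 12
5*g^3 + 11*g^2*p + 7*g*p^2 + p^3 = (g + p)^2*(5*g + p)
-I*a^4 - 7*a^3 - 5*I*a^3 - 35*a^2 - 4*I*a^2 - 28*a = a*(a + 4)*(a - 7*I)*(-I*a - I)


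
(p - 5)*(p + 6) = p^2 + p - 30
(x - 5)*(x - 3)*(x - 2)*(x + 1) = x^4 - 9*x^3 + 21*x^2 + x - 30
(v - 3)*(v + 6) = v^2 + 3*v - 18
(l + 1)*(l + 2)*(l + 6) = l^3 + 9*l^2 + 20*l + 12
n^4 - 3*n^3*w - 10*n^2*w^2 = n^2*(n - 5*w)*(n + 2*w)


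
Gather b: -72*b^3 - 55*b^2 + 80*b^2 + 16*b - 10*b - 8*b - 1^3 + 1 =-72*b^3 + 25*b^2 - 2*b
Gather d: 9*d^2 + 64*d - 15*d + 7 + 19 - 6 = 9*d^2 + 49*d + 20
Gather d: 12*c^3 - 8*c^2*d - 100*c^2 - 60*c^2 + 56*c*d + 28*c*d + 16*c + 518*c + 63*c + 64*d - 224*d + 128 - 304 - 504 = 12*c^3 - 160*c^2 + 597*c + d*(-8*c^2 + 84*c - 160) - 680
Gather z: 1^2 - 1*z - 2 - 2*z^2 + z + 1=-2*z^2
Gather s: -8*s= -8*s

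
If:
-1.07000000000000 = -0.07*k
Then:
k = 15.29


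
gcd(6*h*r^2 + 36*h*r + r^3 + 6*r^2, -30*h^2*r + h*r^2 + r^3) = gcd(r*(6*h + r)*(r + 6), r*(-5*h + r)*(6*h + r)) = 6*h*r + r^2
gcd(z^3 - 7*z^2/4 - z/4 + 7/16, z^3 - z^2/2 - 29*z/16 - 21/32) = z^2 - 5*z/4 - 7/8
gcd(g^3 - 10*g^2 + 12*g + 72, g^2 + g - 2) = g + 2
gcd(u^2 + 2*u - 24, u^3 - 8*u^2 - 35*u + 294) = u + 6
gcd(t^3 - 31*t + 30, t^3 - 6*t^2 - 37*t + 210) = t^2 + t - 30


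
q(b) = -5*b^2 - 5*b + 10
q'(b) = -10*b - 5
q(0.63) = 4.87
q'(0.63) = -11.30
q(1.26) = -4.24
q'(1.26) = -17.60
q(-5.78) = -128.14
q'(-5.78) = 52.80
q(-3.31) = -28.23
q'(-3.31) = 28.10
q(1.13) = -2.03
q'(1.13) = -16.30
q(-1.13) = 9.27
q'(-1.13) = 6.30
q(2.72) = -40.59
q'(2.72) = -32.20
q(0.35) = 7.64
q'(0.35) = -8.50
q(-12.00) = -650.00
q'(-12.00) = 115.00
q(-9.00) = -350.00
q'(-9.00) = 85.00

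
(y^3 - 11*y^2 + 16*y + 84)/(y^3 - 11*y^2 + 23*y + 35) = (y^2 - 4*y - 12)/(y^2 - 4*y - 5)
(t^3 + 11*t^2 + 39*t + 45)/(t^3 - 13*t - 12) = (t^2 + 8*t + 15)/(t^2 - 3*t - 4)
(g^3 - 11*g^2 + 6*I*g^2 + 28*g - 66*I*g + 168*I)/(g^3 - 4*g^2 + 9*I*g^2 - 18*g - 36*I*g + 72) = (g - 7)/(g + 3*I)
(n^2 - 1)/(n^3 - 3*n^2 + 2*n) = (n + 1)/(n*(n - 2))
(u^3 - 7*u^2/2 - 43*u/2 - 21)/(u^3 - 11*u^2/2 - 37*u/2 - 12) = (u^2 - 5*u - 14)/(u^2 - 7*u - 8)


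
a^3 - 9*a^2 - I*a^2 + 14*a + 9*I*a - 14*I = (a - 7)*(a - 2)*(a - I)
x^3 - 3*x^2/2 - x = x*(x - 2)*(x + 1/2)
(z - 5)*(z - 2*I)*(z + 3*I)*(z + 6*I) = z^4 - 5*z^3 + 7*I*z^3 - 35*I*z^2 + 36*I*z - 180*I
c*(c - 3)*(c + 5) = c^3 + 2*c^2 - 15*c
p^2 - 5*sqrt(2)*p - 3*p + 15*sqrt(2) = (p - 3)*(p - 5*sqrt(2))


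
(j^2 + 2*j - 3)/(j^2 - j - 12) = (j - 1)/(j - 4)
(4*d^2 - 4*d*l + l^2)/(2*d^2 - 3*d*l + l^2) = (2*d - l)/(d - l)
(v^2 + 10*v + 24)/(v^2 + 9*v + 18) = (v + 4)/(v + 3)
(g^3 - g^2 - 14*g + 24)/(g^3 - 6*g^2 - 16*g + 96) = (g^2 - 5*g + 6)/(g^2 - 10*g + 24)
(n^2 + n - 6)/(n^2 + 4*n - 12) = (n + 3)/(n + 6)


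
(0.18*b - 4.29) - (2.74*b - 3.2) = -2.56*b - 1.09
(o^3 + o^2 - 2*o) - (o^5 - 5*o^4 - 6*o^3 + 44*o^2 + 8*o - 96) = -o^5 + 5*o^4 + 7*o^3 - 43*o^2 - 10*o + 96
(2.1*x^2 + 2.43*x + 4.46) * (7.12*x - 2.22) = 14.952*x^3 + 12.6396*x^2 + 26.3606*x - 9.9012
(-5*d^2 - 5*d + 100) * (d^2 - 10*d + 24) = -5*d^4 + 45*d^3 + 30*d^2 - 1120*d + 2400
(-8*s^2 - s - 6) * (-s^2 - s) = 8*s^4 + 9*s^3 + 7*s^2 + 6*s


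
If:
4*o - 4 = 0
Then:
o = 1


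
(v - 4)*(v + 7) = v^2 + 3*v - 28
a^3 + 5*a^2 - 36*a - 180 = (a - 6)*(a + 5)*(a + 6)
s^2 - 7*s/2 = s*(s - 7/2)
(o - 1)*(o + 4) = o^2 + 3*o - 4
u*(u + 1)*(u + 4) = u^3 + 5*u^2 + 4*u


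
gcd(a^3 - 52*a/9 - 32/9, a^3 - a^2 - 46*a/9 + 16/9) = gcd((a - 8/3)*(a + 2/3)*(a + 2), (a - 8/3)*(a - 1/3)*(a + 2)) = a^2 - 2*a/3 - 16/3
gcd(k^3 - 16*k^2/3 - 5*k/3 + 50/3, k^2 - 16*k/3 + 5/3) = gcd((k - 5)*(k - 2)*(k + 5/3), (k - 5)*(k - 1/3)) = k - 5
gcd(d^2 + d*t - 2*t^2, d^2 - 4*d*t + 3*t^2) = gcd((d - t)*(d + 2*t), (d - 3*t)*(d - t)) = -d + t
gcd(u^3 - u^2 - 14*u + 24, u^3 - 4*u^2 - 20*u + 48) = u^2 + 2*u - 8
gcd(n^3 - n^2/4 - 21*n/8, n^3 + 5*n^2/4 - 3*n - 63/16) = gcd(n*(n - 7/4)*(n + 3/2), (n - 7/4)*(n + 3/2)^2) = n^2 - n/4 - 21/8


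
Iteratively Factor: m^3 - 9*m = (m + 3)*(m^2 - 3*m) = m*(m + 3)*(m - 3)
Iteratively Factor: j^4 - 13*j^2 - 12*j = (j + 1)*(j^3 - j^2 - 12*j) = j*(j + 1)*(j^2 - j - 12) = j*(j + 1)*(j + 3)*(j - 4)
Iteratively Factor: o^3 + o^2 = (o)*(o^2 + o) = o*(o + 1)*(o)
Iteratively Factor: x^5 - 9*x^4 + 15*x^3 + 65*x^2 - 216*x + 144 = (x - 1)*(x^4 - 8*x^3 + 7*x^2 + 72*x - 144) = (x - 4)*(x - 1)*(x^3 - 4*x^2 - 9*x + 36) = (x - 4)*(x - 1)*(x + 3)*(x^2 - 7*x + 12) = (x - 4)^2*(x - 1)*(x + 3)*(x - 3)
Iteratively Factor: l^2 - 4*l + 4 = (l - 2)*(l - 2)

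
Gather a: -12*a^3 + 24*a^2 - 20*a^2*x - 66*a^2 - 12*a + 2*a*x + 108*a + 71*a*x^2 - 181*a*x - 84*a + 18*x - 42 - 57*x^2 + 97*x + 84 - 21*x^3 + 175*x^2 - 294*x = -12*a^3 + a^2*(-20*x - 42) + a*(71*x^2 - 179*x + 12) - 21*x^3 + 118*x^2 - 179*x + 42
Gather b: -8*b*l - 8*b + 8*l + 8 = b*(-8*l - 8) + 8*l + 8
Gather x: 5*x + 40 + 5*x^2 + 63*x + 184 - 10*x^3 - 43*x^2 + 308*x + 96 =-10*x^3 - 38*x^2 + 376*x + 320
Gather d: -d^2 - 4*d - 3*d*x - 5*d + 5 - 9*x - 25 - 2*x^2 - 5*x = -d^2 + d*(-3*x - 9) - 2*x^2 - 14*x - 20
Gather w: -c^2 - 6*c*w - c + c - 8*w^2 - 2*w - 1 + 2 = -c^2 - 8*w^2 + w*(-6*c - 2) + 1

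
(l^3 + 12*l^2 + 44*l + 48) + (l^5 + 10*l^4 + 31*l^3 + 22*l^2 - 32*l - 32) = l^5 + 10*l^4 + 32*l^3 + 34*l^2 + 12*l + 16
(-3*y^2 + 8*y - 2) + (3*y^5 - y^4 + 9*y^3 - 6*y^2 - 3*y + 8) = 3*y^5 - y^4 + 9*y^3 - 9*y^2 + 5*y + 6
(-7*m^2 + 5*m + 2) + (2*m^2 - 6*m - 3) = -5*m^2 - m - 1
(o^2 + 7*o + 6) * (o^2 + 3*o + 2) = o^4 + 10*o^3 + 29*o^2 + 32*o + 12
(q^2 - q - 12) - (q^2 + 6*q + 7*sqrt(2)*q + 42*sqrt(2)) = -7*sqrt(2)*q - 7*q - 42*sqrt(2) - 12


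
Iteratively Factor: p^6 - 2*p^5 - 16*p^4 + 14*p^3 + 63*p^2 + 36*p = (p + 3)*(p^5 - 5*p^4 - p^3 + 17*p^2 + 12*p) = (p - 3)*(p + 3)*(p^4 - 2*p^3 - 7*p^2 - 4*p) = (p - 3)*(p + 1)*(p + 3)*(p^3 - 3*p^2 - 4*p) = (p - 4)*(p - 3)*(p + 1)*(p + 3)*(p^2 + p) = p*(p - 4)*(p - 3)*(p + 1)*(p + 3)*(p + 1)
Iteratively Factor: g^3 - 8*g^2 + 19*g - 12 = (g - 4)*(g^2 - 4*g + 3) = (g - 4)*(g - 3)*(g - 1)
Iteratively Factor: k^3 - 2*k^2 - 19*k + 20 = (k - 1)*(k^2 - k - 20) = (k - 5)*(k - 1)*(k + 4)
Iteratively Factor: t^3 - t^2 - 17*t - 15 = (t - 5)*(t^2 + 4*t + 3) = (t - 5)*(t + 1)*(t + 3)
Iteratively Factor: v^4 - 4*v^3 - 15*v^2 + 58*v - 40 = (v + 4)*(v^3 - 8*v^2 + 17*v - 10) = (v - 1)*(v + 4)*(v^2 - 7*v + 10) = (v - 2)*(v - 1)*(v + 4)*(v - 5)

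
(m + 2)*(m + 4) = m^2 + 6*m + 8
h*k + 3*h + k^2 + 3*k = (h + k)*(k + 3)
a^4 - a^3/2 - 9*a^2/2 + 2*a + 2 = (a - 2)*(a - 1)*(a + 1/2)*(a + 2)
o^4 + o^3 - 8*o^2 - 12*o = o*(o - 3)*(o + 2)^2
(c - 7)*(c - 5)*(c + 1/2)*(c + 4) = c^4 - 15*c^3/2 - 17*c^2 + 267*c/2 + 70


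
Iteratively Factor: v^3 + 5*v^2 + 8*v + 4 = (v + 2)*(v^2 + 3*v + 2) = (v + 2)^2*(v + 1)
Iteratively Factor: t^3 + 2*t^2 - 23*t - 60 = (t + 3)*(t^2 - t - 20) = (t - 5)*(t + 3)*(t + 4)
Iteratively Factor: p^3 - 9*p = (p + 3)*(p^2 - 3*p) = (p - 3)*(p + 3)*(p)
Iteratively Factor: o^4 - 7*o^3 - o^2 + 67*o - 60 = (o - 1)*(o^3 - 6*o^2 - 7*o + 60) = (o - 4)*(o - 1)*(o^2 - 2*o - 15) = (o - 5)*(o - 4)*(o - 1)*(o + 3)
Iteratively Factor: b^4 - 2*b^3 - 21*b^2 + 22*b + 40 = (b - 2)*(b^3 - 21*b - 20) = (b - 2)*(b + 4)*(b^2 - 4*b - 5) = (b - 5)*(b - 2)*(b + 4)*(b + 1)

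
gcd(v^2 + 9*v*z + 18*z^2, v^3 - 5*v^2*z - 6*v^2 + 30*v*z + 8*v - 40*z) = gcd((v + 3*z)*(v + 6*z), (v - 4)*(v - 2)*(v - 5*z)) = 1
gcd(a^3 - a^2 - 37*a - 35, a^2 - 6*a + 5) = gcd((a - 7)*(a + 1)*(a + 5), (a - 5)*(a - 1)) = 1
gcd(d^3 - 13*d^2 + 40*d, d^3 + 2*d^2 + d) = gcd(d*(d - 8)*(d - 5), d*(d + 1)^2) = d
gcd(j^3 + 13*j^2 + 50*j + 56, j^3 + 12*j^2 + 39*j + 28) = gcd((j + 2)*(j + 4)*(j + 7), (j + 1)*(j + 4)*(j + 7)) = j^2 + 11*j + 28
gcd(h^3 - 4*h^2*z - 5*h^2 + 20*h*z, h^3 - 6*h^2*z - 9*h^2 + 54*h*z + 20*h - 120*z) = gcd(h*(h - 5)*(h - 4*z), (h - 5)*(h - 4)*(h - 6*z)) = h - 5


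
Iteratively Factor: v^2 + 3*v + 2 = (v + 2)*(v + 1)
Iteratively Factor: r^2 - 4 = (r + 2)*(r - 2)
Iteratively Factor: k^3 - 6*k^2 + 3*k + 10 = (k - 5)*(k^2 - k - 2) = (k - 5)*(k + 1)*(k - 2)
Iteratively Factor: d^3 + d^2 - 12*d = (d - 3)*(d^2 + 4*d) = d*(d - 3)*(d + 4)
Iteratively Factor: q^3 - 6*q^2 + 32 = (q + 2)*(q^2 - 8*q + 16) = (q - 4)*(q + 2)*(q - 4)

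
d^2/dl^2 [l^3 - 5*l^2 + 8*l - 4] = 6*l - 10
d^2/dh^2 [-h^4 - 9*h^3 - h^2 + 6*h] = -12*h^2 - 54*h - 2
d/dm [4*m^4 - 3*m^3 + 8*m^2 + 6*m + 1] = 16*m^3 - 9*m^2 + 16*m + 6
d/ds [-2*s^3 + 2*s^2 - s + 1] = -6*s^2 + 4*s - 1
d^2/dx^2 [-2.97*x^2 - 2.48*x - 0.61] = -5.94000000000000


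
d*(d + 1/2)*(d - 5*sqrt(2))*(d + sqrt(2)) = d^4 - 4*sqrt(2)*d^3 + d^3/2 - 10*d^2 - 2*sqrt(2)*d^2 - 5*d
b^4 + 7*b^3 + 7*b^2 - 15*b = b*(b - 1)*(b + 3)*(b + 5)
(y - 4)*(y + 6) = y^2 + 2*y - 24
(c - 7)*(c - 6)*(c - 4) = c^3 - 17*c^2 + 94*c - 168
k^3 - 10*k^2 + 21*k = k*(k - 7)*(k - 3)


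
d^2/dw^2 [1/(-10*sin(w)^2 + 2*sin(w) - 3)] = 2*(200*sin(w)^4 - 30*sin(w)^3 - 358*sin(w)^2 + 63*sin(w) + 26)/(10*sin(w)^2 - 2*sin(w) + 3)^3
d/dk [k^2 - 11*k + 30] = 2*k - 11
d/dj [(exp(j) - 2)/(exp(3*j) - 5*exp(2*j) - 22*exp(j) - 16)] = ((exp(j) - 2)*(-3*exp(2*j) + 10*exp(j) + 22) + exp(3*j) - 5*exp(2*j) - 22*exp(j) - 16)*exp(j)/(-exp(3*j) + 5*exp(2*j) + 22*exp(j) + 16)^2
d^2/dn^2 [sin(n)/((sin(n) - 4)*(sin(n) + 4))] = -(sin(n)^4 + 94*sin(n)^2 + 160)*sin(n)/((sin(n) - 4)^3*(sin(n) + 4)^3)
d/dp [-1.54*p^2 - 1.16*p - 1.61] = -3.08*p - 1.16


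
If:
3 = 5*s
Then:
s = 3/5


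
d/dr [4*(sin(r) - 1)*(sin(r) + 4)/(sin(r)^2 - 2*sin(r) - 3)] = 4*(-5*sin(r)^2 + 2*sin(r) - 17)*cos(r)/((sin(r) - 3)^2*(sin(r) + 1)^2)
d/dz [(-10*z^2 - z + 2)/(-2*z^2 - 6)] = (-z^2 + 64*z + 3)/(2*(z^4 + 6*z^2 + 9))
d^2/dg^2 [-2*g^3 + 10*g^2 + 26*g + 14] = 20 - 12*g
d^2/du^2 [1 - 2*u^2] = -4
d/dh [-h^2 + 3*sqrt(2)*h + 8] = -2*h + 3*sqrt(2)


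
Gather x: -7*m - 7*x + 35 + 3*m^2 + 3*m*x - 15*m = 3*m^2 - 22*m + x*(3*m - 7) + 35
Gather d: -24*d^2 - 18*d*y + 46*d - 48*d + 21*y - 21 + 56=-24*d^2 + d*(-18*y - 2) + 21*y + 35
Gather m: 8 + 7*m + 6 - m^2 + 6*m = -m^2 + 13*m + 14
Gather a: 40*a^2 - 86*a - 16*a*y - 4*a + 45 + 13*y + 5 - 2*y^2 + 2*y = 40*a^2 + a*(-16*y - 90) - 2*y^2 + 15*y + 50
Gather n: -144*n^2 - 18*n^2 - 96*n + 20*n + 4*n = -162*n^2 - 72*n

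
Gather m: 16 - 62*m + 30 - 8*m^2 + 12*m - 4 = -8*m^2 - 50*m + 42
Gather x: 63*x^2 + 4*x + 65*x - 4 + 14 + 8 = 63*x^2 + 69*x + 18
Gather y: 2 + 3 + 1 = 6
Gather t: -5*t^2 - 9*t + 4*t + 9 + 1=-5*t^2 - 5*t + 10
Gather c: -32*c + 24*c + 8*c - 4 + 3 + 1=0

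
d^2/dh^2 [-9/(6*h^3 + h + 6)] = 18*(18*h*(6*h^3 + h + 6) - (18*h^2 + 1)^2)/(6*h^3 + h + 6)^3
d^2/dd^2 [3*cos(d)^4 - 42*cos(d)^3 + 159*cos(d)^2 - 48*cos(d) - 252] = -48*sin(d)^4 + 696*sin(d)^2 + 159*cos(d)/2 + 189*cos(3*d)/2 - 330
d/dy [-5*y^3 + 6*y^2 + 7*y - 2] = -15*y^2 + 12*y + 7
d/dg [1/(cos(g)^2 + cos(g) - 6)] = (2*cos(g) + 1)*sin(g)/(cos(g)^2 + cos(g) - 6)^2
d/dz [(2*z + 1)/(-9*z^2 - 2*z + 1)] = 2*(9*z^2 + 9*z + 2)/(81*z^4 + 36*z^3 - 14*z^2 - 4*z + 1)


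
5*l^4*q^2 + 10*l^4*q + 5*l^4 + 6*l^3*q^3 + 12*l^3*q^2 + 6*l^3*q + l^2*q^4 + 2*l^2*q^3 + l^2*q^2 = (l + q)*(5*l + q)*(l*q + l)^2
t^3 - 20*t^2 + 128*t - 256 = (t - 8)^2*(t - 4)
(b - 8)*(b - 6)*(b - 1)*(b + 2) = b^4 - 13*b^3 + 32*b^2 + 76*b - 96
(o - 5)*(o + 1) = o^2 - 4*o - 5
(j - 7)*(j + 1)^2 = j^3 - 5*j^2 - 13*j - 7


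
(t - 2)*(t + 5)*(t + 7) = t^3 + 10*t^2 + 11*t - 70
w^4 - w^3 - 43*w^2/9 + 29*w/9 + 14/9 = (w - 7/3)*(w - 1)*(w + 1/3)*(w + 2)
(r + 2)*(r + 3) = r^2 + 5*r + 6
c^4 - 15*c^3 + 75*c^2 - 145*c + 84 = (c - 7)*(c - 4)*(c - 3)*(c - 1)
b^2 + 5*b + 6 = (b + 2)*(b + 3)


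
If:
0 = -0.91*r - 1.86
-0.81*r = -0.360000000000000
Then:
No Solution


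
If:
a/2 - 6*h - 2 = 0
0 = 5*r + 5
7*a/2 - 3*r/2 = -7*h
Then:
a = 10/49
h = -31/98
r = -1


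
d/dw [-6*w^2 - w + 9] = -12*w - 1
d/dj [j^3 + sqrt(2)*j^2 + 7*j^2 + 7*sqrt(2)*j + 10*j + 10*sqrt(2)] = 3*j^2 + 2*sqrt(2)*j + 14*j + 7*sqrt(2) + 10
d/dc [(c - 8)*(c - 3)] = 2*c - 11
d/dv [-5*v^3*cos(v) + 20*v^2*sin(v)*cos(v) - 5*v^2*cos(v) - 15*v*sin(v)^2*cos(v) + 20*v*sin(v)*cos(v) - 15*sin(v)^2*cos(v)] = 5*v^3*sin(v) + 5*v^2*sin(v) - 15*v^2*cos(v) + 20*v^2*cos(2*v) + 15*v*sin(v)/4 - 45*v*sin(3*v)/4 + 20*sqrt(2)*v*sin(2*v + pi/4) - 10*v*cos(v) + 10*sin(2*v) - 45*sin(3*v)/4 + 15*cos(3*v)/4 - 15*sqrt(2)*cos(v + pi/4)/4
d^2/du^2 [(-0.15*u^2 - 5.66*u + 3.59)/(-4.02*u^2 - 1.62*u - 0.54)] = (3.5527136788005e-15*u^4 + 180.982008*u^3 - 350.048736*u^2 - 213.997464*u - 13.072104)/(64.964808*u^6 + 78.539544*u^5 + 57.830112*u^4 + 25.351704*u^3 + 7.768224*u^2 + 1.417176*u + 0.157464)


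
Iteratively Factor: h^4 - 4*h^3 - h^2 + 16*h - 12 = (h - 1)*(h^3 - 3*h^2 - 4*h + 12) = (h - 2)*(h - 1)*(h^2 - h - 6) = (h - 3)*(h - 2)*(h - 1)*(h + 2)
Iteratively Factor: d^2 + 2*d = (d + 2)*(d)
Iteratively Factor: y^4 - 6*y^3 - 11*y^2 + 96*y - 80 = (y - 1)*(y^3 - 5*y^2 - 16*y + 80) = (y - 1)*(y + 4)*(y^2 - 9*y + 20) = (y - 5)*(y - 1)*(y + 4)*(y - 4)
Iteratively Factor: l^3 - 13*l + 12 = (l - 3)*(l^2 + 3*l - 4) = (l - 3)*(l + 4)*(l - 1)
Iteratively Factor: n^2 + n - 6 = (n + 3)*(n - 2)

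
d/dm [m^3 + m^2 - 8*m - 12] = 3*m^2 + 2*m - 8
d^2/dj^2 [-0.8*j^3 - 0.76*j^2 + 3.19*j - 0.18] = -4.8*j - 1.52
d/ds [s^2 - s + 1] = 2*s - 1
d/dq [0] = 0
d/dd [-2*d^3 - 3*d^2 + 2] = 6*d*(-d - 1)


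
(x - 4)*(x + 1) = x^2 - 3*x - 4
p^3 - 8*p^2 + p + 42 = (p - 7)*(p - 3)*(p + 2)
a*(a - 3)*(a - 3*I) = a^3 - 3*a^2 - 3*I*a^2 + 9*I*a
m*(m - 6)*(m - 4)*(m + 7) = m^4 - 3*m^3 - 46*m^2 + 168*m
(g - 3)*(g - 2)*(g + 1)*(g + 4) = g^4 - 15*g^2 + 10*g + 24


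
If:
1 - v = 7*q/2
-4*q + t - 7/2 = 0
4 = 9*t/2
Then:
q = -47/72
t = 8/9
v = 473/144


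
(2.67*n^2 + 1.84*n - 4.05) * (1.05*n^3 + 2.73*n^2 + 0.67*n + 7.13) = 2.8035*n^5 + 9.2211*n^4 + 2.5596*n^3 + 9.2134*n^2 + 10.4057*n - 28.8765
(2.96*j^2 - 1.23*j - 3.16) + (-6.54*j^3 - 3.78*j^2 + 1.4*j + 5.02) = -6.54*j^3 - 0.82*j^2 + 0.17*j + 1.86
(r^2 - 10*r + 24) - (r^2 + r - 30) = 54 - 11*r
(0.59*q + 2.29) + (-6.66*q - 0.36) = 1.93 - 6.07*q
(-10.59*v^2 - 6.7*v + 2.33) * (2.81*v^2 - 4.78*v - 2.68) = -29.7579*v^4 + 31.7932*v^3 + 66.9545*v^2 + 6.8186*v - 6.2444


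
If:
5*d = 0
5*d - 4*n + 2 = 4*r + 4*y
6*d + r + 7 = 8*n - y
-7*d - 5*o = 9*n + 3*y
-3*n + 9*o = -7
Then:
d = 0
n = 5/6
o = -1/2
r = 4/3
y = -5/3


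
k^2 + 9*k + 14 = (k + 2)*(k + 7)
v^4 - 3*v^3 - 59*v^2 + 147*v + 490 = (v - 7)*(v - 5)*(v + 2)*(v + 7)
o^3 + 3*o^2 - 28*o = o*(o - 4)*(o + 7)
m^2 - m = m*(m - 1)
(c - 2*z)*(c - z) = c^2 - 3*c*z + 2*z^2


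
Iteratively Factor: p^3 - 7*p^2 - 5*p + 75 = (p - 5)*(p^2 - 2*p - 15) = (p - 5)^2*(p + 3)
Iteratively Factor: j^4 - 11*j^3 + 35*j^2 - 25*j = (j - 5)*(j^3 - 6*j^2 + 5*j) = (j - 5)^2*(j^2 - j) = j*(j - 5)^2*(j - 1)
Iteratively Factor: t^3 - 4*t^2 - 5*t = (t)*(t^2 - 4*t - 5) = t*(t + 1)*(t - 5)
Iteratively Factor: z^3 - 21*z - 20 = (z + 4)*(z^2 - 4*z - 5) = (z + 1)*(z + 4)*(z - 5)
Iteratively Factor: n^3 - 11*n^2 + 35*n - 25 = (n - 1)*(n^2 - 10*n + 25) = (n - 5)*(n - 1)*(n - 5)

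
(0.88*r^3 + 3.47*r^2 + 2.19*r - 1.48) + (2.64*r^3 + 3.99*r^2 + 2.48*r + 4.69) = 3.52*r^3 + 7.46*r^2 + 4.67*r + 3.21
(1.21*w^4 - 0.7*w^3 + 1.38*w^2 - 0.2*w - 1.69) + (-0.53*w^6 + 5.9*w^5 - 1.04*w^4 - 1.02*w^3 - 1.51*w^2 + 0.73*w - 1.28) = -0.53*w^6 + 5.9*w^5 + 0.17*w^4 - 1.72*w^3 - 0.13*w^2 + 0.53*w - 2.97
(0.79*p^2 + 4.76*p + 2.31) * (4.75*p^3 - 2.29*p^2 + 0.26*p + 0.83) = 3.7525*p^5 + 20.8009*p^4 + 0.277500000000002*p^3 - 3.3966*p^2 + 4.5514*p + 1.9173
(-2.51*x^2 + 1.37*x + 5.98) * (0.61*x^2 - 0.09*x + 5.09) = -1.5311*x^4 + 1.0616*x^3 - 9.2514*x^2 + 6.4351*x + 30.4382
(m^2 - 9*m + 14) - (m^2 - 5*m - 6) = 20 - 4*m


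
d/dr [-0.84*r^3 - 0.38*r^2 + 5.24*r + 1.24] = -2.52*r^2 - 0.76*r + 5.24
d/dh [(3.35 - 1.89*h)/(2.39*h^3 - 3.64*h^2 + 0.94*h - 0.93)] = (9.0342*h^3 - 30.8991*h^2 + 24.388*h - 1.3913)/(5.7121*h^6 - 17.3992*h^5 + 17.7428*h^4 - 11.2886*h^3 + 7.654*h^2 - 1.7484*h + 0.8649)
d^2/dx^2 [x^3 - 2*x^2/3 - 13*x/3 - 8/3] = 6*x - 4/3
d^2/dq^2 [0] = 0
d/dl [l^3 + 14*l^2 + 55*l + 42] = 3*l^2 + 28*l + 55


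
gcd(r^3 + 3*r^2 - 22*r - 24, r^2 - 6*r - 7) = r + 1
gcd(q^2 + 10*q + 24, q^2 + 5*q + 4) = q + 4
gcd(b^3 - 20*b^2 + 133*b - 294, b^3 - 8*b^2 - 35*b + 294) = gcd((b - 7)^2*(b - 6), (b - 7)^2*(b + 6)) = b^2 - 14*b + 49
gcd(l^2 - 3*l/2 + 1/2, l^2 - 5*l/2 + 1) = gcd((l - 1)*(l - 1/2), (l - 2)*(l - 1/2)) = l - 1/2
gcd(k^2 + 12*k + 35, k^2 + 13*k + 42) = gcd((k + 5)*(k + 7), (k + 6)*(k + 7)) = k + 7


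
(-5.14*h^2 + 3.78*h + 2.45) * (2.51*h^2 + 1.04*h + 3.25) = -12.9014*h^4 + 4.1422*h^3 - 6.6243*h^2 + 14.833*h + 7.9625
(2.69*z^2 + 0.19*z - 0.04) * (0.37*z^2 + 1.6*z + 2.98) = 0.9953*z^4 + 4.3743*z^3 + 8.3054*z^2 + 0.5022*z - 0.1192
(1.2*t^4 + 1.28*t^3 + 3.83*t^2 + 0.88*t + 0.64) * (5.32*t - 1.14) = 6.384*t^5 + 5.4416*t^4 + 18.9164*t^3 + 0.3154*t^2 + 2.4016*t - 0.7296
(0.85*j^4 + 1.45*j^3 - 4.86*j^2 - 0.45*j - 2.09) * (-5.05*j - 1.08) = -4.2925*j^5 - 8.2405*j^4 + 22.977*j^3 + 7.5213*j^2 + 11.0405*j + 2.2572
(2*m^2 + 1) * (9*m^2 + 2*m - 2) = 18*m^4 + 4*m^3 + 5*m^2 + 2*m - 2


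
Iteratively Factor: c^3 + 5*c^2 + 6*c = (c + 2)*(c^2 + 3*c) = c*(c + 2)*(c + 3)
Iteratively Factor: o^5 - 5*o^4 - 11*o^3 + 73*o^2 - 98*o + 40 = (o - 5)*(o^4 - 11*o^2 + 18*o - 8) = (o - 5)*(o - 1)*(o^3 + o^2 - 10*o + 8) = (o - 5)*(o - 1)*(o + 4)*(o^2 - 3*o + 2) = (o - 5)*(o - 2)*(o - 1)*(o + 4)*(o - 1)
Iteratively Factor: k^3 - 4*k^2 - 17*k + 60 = (k + 4)*(k^2 - 8*k + 15) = (k - 5)*(k + 4)*(k - 3)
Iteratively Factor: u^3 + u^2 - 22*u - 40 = (u + 4)*(u^2 - 3*u - 10) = (u - 5)*(u + 4)*(u + 2)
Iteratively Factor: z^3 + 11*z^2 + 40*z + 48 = (z + 4)*(z^2 + 7*z + 12) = (z + 3)*(z + 4)*(z + 4)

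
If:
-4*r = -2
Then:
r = 1/2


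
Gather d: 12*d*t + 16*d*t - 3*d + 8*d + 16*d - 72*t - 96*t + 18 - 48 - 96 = d*(28*t + 21) - 168*t - 126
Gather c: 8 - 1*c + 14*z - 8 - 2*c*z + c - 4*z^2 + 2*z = -2*c*z - 4*z^2 + 16*z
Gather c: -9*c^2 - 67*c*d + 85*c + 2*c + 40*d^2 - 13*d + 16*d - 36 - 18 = -9*c^2 + c*(87 - 67*d) + 40*d^2 + 3*d - 54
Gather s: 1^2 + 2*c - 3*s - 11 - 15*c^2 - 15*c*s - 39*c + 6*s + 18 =-15*c^2 - 37*c + s*(3 - 15*c) + 8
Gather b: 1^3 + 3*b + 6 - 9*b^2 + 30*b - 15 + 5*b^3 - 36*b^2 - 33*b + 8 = 5*b^3 - 45*b^2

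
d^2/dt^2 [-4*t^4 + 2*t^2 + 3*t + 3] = 4 - 48*t^2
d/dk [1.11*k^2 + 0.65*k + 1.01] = 2.22*k + 0.65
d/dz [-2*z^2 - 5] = -4*z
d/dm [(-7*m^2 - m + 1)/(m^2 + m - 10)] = 3*(-2*m^2 + 46*m + 3)/(m^4 + 2*m^3 - 19*m^2 - 20*m + 100)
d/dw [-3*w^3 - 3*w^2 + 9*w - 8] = -9*w^2 - 6*w + 9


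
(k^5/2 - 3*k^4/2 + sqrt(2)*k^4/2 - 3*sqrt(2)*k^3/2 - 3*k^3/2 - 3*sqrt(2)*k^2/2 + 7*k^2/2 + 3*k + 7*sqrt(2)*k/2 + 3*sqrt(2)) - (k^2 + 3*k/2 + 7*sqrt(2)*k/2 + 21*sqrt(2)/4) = k^5/2 - 3*k^4/2 + sqrt(2)*k^4/2 - 3*sqrt(2)*k^3/2 - 3*k^3/2 - 3*sqrt(2)*k^2/2 + 5*k^2/2 + 3*k/2 - 9*sqrt(2)/4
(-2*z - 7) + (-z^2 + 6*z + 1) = -z^2 + 4*z - 6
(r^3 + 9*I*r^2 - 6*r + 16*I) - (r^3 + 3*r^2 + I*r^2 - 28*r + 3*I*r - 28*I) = -3*r^2 + 8*I*r^2 + 22*r - 3*I*r + 44*I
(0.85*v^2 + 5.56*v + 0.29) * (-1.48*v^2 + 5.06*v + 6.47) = -1.258*v^4 - 3.9278*v^3 + 33.2039*v^2 + 37.4406*v + 1.8763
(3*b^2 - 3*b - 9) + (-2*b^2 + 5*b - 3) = b^2 + 2*b - 12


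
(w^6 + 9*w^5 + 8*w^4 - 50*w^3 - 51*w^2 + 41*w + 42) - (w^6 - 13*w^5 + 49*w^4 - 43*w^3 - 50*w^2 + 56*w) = 22*w^5 - 41*w^4 - 7*w^3 - w^2 - 15*w + 42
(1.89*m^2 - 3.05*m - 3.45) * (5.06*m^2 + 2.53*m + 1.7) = 9.5634*m^4 - 10.6513*m^3 - 21.9605*m^2 - 13.9135*m - 5.865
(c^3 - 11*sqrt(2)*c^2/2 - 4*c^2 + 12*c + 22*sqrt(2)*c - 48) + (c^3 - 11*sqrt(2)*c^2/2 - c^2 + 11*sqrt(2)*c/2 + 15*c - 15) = 2*c^3 - 11*sqrt(2)*c^2 - 5*c^2 + 27*c + 55*sqrt(2)*c/2 - 63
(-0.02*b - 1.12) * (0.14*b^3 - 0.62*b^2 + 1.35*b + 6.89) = -0.0028*b^4 - 0.1444*b^3 + 0.6674*b^2 - 1.6498*b - 7.7168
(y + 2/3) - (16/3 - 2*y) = 3*y - 14/3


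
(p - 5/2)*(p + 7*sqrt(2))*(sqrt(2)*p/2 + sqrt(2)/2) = sqrt(2)*p^3/2 - 3*sqrt(2)*p^2/4 + 7*p^2 - 21*p/2 - 5*sqrt(2)*p/4 - 35/2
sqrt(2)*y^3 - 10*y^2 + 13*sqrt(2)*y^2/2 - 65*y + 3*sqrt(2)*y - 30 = (y + 6)*(y - 5*sqrt(2))*(sqrt(2)*y + sqrt(2)/2)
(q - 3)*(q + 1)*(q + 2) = q^3 - 7*q - 6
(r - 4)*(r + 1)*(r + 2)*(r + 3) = r^4 + 2*r^3 - 13*r^2 - 38*r - 24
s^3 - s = s*(s - 1)*(s + 1)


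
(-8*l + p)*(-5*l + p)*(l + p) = 40*l^3 + 27*l^2*p - 12*l*p^2 + p^3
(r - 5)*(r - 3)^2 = r^3 - 11*r^2 + 39*r - 45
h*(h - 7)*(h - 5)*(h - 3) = h^4 - 15*h^3 + 71*h^2 - 105*h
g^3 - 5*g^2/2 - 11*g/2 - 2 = (g - 4)*(g + 1/2)*(g + 1)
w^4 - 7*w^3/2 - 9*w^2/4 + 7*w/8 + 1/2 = (w - 4)*(w - 1/2)*(w + 1/2)^2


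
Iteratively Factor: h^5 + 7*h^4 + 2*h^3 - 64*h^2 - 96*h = (h + 4)*(h^4 + 3*h^3 - 10*h^2 - 24*h) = h*(h + 4)*(h^3 + 3*h^2 - 10*h - 24) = h*(h + 2)*(h + 4)*(h^2 + h - 12) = h*(h - 3)*(h + 2)*(h + 4)*(h + 4)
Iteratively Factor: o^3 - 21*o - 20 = (o + 1)*(o^2 - o - 20) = (o - 5)*(o + 1)*(o + 4)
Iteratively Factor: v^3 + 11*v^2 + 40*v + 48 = (v + 4)*(v^2 + 7*v + 12) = (v + 4)^2*(v + 3)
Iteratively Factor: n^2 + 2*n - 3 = (n + 3)*(n - 1)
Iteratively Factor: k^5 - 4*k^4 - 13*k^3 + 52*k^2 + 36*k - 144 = (k + 2)*(k^4 - 6*k^3 - k^2 + 54*k - 72) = (k + 2)*(k + 3)*(k^3 - 9*k^2 + 26*k - 24) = (k - 4)*(k + 2)*(k + 3)*(k^2 - 5*k + 6) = (k - 4)*(k - 3)*(k + 2)*(k + 3)*(k - 2)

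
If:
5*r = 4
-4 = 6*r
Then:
No Solution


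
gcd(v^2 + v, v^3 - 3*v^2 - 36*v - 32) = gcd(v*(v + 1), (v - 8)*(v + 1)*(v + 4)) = v + 1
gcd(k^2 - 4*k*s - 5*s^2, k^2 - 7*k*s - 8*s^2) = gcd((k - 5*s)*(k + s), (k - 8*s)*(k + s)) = k + s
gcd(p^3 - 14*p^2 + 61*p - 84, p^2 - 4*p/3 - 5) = p - 3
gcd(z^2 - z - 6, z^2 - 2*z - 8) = z + 2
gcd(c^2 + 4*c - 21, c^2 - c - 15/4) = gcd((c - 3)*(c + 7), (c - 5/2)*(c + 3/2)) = 1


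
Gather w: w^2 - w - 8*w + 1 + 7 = w^2 - 9*w + 8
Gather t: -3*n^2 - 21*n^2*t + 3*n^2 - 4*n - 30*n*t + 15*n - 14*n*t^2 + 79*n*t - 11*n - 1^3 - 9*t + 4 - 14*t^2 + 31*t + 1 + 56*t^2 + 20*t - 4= t^2*(42 - 14*n) + t*(-21*n^2 + 49*n + 42)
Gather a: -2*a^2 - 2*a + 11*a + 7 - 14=-2*a^2 + 9*a - 7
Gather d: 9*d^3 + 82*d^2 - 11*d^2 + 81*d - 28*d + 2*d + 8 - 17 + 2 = 9*d^3 + 71*d^2 + 55*d - 7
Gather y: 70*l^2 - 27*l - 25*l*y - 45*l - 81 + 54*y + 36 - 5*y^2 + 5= 70*l^2 - 72*l - 5*y^2 + y*(54 - 25*l) - 40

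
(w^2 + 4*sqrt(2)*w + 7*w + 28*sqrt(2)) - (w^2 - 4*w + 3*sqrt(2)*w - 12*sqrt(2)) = sqrt(2)*w + 11*w + 40*sqrt(2)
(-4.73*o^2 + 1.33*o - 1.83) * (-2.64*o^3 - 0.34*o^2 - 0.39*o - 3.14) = 12.4872*o^5 - 1.903*o^4 + 6.2237*o^3 + 14.9557*o^2 - 3.4625*o + 5.7462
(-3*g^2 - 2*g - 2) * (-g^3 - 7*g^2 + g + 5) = 3*g^5 + 23*g^4 + 13*g^3 - 3*g^2 - 12*g - 10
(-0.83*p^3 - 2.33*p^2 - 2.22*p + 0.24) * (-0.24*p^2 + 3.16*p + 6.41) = 0.1992*p^5 - 2.0636*p^4 - 12.1503*p^3 - 22.0081*p^2 - 13.4718*p + 1.5384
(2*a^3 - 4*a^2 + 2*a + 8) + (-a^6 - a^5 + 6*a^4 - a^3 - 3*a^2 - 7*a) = -a^6 - a^5 + 6*a^4 + a^3 - 7*a^2 - 5*a + 8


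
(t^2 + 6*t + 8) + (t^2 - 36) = 2*t^2 + 6*t - 28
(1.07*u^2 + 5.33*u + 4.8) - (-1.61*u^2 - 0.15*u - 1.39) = 2.68*u^2 + 5.48*u + 6.19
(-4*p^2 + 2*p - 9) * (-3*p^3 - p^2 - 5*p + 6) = 12*p^5 - 2*p^4 + 45*p^3 - 25*p^2 + 57*p - 54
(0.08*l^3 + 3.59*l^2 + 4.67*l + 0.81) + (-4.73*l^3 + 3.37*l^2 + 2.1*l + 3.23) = -4.65*l^3 + 6.96*l^2 + 6.77*l + 4.04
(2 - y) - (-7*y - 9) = 6*y + 11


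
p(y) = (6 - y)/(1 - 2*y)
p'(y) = -1/(1 - 2*y) + 2*(6 - y)/(1 - 2*y)^2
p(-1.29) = 2.04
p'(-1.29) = 0.86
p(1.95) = -1.40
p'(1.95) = 1.31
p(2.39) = -0.96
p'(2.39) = 0.77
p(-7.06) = 0.86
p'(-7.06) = 0.05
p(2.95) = -0.62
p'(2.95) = 0.46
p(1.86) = -1.52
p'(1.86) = 1.49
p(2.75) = -0.72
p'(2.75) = 0.54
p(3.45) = -0.43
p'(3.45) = 0.32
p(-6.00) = 0.92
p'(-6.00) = 0.07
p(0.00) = 6.00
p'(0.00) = 11.00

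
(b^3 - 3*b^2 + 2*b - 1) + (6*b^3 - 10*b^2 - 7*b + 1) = 7*b^3 - 13*b^2 - 5*b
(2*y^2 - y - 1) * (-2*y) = -4*y^3 + 2*y^2 + 2*y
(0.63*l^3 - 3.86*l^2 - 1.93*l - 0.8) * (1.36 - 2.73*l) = -1.7199*l^4 + 11.3946*l^3 + 0.0192999999999994*l^2 - 0.4408*l - 1.088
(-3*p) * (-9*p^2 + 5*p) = 27*p^3 - 15*p^2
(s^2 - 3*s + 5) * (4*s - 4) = 4*s^3 - 16*s^2 + 32*s - 20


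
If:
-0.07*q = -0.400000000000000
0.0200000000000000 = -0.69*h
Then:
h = -0.03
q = 5.71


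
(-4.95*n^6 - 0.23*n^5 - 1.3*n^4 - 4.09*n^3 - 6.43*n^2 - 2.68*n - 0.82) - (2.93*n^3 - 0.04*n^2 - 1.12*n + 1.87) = -4.95*n^6 - 0.23*n^5 - 1.3*n^4 - 7.02*n^3 - 6.39*n^2 - 1.56*n - 2.69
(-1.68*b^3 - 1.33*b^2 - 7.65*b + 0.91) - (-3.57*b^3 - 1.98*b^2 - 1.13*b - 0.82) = 1.89*b^3 + 0.65*b^2 - 6.52*b + 1.73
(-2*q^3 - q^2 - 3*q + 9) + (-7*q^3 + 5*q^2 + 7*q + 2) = -9*q^3 + 4*q^2 + 4*q + 11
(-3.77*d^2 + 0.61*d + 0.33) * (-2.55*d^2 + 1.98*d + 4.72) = 9.6135*d^4 - 9.0201*d^3 - 17.4281*d^2 + 3.5326*d + 1.5576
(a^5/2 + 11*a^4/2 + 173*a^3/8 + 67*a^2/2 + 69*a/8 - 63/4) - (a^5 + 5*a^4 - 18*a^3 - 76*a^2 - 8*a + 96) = -a^5/2 + a^4/2 + 317*a^3/8 + 219*a^2/2 + 133*a/8 - 447/4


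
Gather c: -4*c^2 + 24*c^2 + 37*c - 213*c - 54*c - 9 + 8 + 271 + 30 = 20*c^2 - 230*c + 300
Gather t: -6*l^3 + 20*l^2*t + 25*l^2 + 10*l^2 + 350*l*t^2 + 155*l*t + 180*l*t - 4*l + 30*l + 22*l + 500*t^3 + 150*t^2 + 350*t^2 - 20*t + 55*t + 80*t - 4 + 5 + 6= -6*l^3 + 35*l^2 + 48*l + 500*t^3 + t^2*(350*l + 500) + t*(20*l^2 + 335*l + 115) + 7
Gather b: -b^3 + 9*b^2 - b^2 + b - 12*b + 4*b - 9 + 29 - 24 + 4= -b^3 + 8*b^2 - 7*b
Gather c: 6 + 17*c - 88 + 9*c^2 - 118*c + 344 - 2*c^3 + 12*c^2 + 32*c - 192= -2*c^3 + 21*c^2 - 69*c + 70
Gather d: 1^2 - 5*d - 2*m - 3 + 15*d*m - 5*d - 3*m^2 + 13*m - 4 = d*(15*m - 10) - 3*m^2 + 11*m - 6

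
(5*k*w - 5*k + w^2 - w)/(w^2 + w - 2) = (5*k + w)/(w + 2)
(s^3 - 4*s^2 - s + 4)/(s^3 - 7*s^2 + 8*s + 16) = (s - 1)/(s - 4)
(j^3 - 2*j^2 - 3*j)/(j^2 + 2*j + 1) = j*(j - 3)/(j + 1)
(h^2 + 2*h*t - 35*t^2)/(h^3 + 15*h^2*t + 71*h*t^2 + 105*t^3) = (h - 5*t)/(h^2 + 8*h*t + 15*t^2)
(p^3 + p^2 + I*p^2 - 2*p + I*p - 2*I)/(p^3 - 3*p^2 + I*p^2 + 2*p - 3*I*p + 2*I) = (p + 2)/(p - 2)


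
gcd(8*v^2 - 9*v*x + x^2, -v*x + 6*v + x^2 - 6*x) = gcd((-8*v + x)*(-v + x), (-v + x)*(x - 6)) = -v + x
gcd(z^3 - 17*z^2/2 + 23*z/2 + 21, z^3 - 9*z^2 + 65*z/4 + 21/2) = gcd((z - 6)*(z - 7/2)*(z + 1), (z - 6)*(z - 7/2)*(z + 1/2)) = z^2 - 19*z/2 + 21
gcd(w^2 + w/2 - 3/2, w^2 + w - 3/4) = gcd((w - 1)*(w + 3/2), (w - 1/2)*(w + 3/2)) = w + 3/2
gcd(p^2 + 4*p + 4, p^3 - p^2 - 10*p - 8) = p + 2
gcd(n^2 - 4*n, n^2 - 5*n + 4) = n - 4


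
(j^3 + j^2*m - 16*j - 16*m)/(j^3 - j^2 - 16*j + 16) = (j + m)/(j - 1)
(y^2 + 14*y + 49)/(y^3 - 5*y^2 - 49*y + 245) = (y + 7)/(y^2 - 12*y + 35)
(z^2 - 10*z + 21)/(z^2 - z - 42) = (z - 3)/(z + 6)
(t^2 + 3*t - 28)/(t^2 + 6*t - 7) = (t - 4)/(t - 1)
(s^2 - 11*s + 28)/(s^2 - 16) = (s - 7)/(s + 4)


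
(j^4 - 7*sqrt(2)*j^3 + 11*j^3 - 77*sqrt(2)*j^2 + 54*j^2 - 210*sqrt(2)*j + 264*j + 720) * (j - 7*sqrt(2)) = j^5 - 14*sqrt(2)*j^4 + 11*j^4 - 154*sqrt(2)*j^3 + 152*j^3 - 588*sqrt(2)*j^2 + 1342*j^2 - 1848*sqrt(2)*j + 3660*j - 5040*sqrt(2)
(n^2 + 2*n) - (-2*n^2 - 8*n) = 3*n^2 + 10*n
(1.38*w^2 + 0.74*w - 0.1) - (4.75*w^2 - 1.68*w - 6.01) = -3.37*w^2 + 2.42*w + 5.91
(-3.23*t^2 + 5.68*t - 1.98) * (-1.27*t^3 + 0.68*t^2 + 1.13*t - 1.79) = 4.1021*t^5 - 9.41*t^4 + 2.7271*t^3 + 10.8537*t^2 - 12.4046*t + 3.5442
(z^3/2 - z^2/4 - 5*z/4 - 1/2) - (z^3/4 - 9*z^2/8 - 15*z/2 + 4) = z^3/4 + 7*z^2/8 + 25*z/4 - 9/2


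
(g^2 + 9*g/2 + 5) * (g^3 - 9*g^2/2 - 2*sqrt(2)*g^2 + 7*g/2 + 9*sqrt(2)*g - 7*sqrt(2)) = g^5 - 2*sqrt(2)*g^4 - 47*g^3/4 - 27*g^2/4 + 47*sqrt(2)*g^2/2 + 35*g/2 + 27*sqrt(2)*g/2 - 35*sqrt(2)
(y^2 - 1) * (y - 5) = y^3 - 5*y^2 - y + 5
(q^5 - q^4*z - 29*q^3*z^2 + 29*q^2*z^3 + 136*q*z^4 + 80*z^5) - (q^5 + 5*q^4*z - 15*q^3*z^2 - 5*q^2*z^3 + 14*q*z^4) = -6*q^4*z - 14*q^3*z^2 + 34*q^2*z^3 + 122*q*z^4 + 80*z^5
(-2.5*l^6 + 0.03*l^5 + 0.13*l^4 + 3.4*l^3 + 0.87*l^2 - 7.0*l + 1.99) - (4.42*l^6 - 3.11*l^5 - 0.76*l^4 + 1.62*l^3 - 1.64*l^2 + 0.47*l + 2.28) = -6.92*l^6 + 3.14*l^5 + 0.89*l^4 + 1.78*l^3 + 2.51*l^2 - 7.47*l - 0.29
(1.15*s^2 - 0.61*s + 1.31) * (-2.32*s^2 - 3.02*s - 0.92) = -2.668*s^4 - 2.0578*s^3 - 2.255*s^2 - 3.395*s - 1.2052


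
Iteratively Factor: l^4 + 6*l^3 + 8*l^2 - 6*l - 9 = (l + 3)*(l^3 + 3*l^2 - l - 3) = (l - 1)*(l + 3)*(l^2 + 4*l + 3) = (l - 1)*(l + 3)^2*(l + 1)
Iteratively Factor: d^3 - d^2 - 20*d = (d + 4)*(d^2 - 5*d) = (d - 5)*(d + 4)*(d)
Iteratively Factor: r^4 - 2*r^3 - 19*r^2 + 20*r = (r)*(r^3 - 2*r^2 - 19*r + 20) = r*(r + 4)*(r^2 - 6*r + 5) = r*(r - 1)*(r + 4)*(r - 5)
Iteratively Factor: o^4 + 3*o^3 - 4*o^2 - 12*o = (o - 2)*(o^3 + 5*o^2 + 6*o) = (o - 2)*(o + 2)*(o^2 + 3*o) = o*(o - 2)*(o + 2)*(o + 3)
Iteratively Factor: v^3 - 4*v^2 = (v - 4)*(v^2) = v*(v - 4)*(v)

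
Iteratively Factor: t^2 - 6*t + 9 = (t - 3)*(t - 3)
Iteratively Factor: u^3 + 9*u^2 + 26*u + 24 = (u + 3)*(u^2 + 6*u + 8) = (u + 3)*(u + 4)*(u + 2)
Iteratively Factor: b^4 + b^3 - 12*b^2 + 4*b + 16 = (b - 2)*(b^3 + 3*b^2 - 6*b - 8) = (b - 2)*(b + 1)*(b^2 + 2*b - 8) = (b - 2)^2*(b + 1)*(b + 4)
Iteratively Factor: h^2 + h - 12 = (h + 4)*(h - 3)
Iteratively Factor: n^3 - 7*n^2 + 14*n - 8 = (n - 1)*(n^2 - 6*n + 8) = (n - 2)*(n - 1)*(n - 4)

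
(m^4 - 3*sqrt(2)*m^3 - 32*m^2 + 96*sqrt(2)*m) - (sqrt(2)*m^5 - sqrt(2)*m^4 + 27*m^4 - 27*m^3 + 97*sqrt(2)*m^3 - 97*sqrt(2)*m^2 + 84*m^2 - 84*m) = -sqrt(2)*m^5 - 26*m^4 + sqrt(2)*m^4 - 100*sqrt(2)*m^3 + 27*m^3 - 116*m^2 + 97*sqrt(2)*m^2 + 84*m + 96*sqrt(2)*m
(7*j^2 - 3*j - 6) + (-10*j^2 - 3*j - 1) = -3*j^2 - 6*j - 7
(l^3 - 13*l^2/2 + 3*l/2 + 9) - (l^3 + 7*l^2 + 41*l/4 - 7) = -27*l^2/2 - 35*l/4 + 16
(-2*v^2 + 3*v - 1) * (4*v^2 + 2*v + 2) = -8*v^4 + 8*v^3 - 2*v^2 + 4*v - 2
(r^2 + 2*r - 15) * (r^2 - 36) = r^4 + 2*r^3 - 51*r^2 - 72*r + 540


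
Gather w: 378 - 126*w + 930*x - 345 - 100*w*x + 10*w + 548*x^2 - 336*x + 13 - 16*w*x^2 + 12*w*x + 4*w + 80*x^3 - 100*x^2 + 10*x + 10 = w*(-16*x^2 - 88*x - 112) + 80*x^3 + 448*x^2 + 604*x + 56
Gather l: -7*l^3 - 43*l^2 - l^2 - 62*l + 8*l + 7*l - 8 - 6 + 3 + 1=-7*l^3 - 44*l^2 - 47*l - 10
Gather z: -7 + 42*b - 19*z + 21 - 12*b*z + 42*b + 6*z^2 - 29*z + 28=84*b + 6*z^2 + z*(-12*b - 48) + 42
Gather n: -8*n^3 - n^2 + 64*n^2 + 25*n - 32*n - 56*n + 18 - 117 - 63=-8*n^3 + 63*n^2 - 63*n - 162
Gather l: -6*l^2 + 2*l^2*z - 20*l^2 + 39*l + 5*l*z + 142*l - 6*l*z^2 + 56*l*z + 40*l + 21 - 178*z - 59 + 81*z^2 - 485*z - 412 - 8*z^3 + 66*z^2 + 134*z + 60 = l^2*(2*z - 26) + l*(-6*z^2 + 61*z + 221) - 8*z^3 + 147*z^2 - 529*z - 390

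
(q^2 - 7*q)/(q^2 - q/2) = 2*(q - 7)/(2*q - 1)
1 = 1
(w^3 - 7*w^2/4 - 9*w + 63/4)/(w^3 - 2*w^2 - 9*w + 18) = (w - 7/4)/(w - 2)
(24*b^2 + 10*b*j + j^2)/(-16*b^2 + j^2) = (-6*b - j)/(4*b - j)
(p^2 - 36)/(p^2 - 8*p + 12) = (p + 6)/(p - 2)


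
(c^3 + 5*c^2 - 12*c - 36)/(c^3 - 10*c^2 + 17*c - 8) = (c^3 + 5*c^2 - 12*c - 36)/(c^3 - 10*c^2 + 17*c - 8)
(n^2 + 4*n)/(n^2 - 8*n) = (n + 4)/(n - 8)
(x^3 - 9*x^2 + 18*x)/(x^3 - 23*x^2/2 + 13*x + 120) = 2*x*(x - 3)/(2*x^2 - 11*x - 40)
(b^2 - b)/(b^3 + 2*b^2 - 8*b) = (b - 1)/(b^2 + 2*b - 8)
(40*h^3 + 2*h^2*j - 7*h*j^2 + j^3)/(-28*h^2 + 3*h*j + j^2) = (-10*h^2 - 3*h*j + j^2)/(7*h + j)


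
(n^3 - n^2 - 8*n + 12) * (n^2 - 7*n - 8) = n^5 - 8*n^4 - 9*n^3 + 76*n^2 - 20*n - 96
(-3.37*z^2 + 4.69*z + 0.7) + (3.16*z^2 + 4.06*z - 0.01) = -0.21*z^2 + 8.75*z + 0.69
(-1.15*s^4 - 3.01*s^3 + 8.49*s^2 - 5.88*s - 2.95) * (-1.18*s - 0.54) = 1.357*s^5 + 4.1728*s^4 - 8.3928*s^3 + 2.3538*s^2 + 6.6562*s + 1.593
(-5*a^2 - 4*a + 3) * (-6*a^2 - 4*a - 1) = 30*a^4 + 44*a^3 + 3*a^2 - 8*a - 3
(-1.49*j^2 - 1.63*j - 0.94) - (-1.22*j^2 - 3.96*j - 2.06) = -0.27*j^2 + 2.33*j + 1.12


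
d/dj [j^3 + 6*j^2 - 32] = 3*j*(j + 4)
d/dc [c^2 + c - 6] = 2*c + 1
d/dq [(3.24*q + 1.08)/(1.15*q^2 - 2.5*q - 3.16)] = (3.726*q^2 - 8.1*q - (2.3*q - 2.5)*(3.24*q + 1.08) - 10.2384)/(-1.15*q^2 + 2.5*q + 3.16)^2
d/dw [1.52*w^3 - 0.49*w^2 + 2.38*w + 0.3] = 4.56*w^2 - 0.98*w + 2.38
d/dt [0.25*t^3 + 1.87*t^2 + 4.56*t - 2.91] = 0.75*t^2 + 3.74*t + 4.56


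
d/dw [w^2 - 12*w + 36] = 2*w - 12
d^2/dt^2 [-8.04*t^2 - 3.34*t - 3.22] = -16.0800000000000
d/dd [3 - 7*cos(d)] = 7*sin(d)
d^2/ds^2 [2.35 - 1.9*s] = 0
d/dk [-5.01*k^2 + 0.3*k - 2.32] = 0.3 - 10.02*k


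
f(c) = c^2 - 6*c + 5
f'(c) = 2*c - 6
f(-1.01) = 12.08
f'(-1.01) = -8.02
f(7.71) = 18.18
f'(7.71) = 9.42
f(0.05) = 4.70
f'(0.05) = -5.90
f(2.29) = -3.50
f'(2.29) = -1.42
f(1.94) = -2.88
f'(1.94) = -2.12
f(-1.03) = 12.24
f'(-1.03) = -8.06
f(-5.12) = 61.93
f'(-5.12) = -16.24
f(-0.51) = 8.32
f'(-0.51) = -7.02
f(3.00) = -4.00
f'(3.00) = 0.00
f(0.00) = 5.00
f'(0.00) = -6.00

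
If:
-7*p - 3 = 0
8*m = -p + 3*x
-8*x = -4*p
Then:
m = -3/112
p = -3/7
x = -3/14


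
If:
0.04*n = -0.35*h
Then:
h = -0.114285714285714*n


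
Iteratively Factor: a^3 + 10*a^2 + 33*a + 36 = (a + 3)*(a^2 + 7*a + 12) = (a + 3)^2*(a + 4)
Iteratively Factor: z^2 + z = (z + 1)*(z)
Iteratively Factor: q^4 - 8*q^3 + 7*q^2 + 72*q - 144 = (q - 4)*(q^3 - 4*q^2 - 9*q + 36) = (q - 4)^2*(q^2 - 9) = (q - 4)^2*(q - 3)*(q + 3)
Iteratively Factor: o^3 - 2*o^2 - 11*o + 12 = (o - 4)*(o^2 + 2*o - 3) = (o - 4)*(o + 3)*(o - 1)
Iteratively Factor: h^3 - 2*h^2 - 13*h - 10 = (h + 2)*(h^2 - 4*h - 5) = (h + 1)*(h + 2)*(h - 5)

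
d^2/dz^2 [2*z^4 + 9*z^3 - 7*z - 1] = 6*z*(4*z + 9)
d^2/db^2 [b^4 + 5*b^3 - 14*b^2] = 12*b^2 + 30*b - 28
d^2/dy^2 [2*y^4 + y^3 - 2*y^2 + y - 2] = 24*y^2 + 6*y - 4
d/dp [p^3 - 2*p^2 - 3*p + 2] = 3*p^2 - 4*p - 3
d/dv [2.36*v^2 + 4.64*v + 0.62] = 4.72*v + 4.64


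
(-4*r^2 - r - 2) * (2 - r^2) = 4*r^4 + r^3 - 6*r^2 - 2*r - 4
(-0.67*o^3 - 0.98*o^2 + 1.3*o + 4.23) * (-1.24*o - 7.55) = 0.8308*o^4 + 6.2737*o^3 + 5.787*o^2 - 15.0602*o - 31.9365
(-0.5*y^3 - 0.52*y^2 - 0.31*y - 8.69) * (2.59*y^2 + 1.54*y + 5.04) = -1.295*y^5 - 2.1168*y^4 - 4.1237*y^3 - 25.6053*y^2 - 14.945*y - 43.7976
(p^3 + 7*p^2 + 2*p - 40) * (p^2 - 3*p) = p^5 + 4*p^4 - 19*p^3 - 46*p^2 + 120*p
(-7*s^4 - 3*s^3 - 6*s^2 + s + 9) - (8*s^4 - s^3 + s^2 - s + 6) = -15*s^4 - 2*s^3 - 7*s^2 + 2*s + 3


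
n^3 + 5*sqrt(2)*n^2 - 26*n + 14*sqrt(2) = (n - sqrt(2))^2*(n + 7*sqrt(2))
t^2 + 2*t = t*(t + 2)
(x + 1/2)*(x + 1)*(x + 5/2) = x^3 + 4*x^2 + 17*x/4 + 5/4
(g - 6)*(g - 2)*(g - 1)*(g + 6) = g^4 - 3*g^3 - 34*g^2 + 108*g - 72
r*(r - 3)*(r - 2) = r^3 - 5*r^2 + 6*r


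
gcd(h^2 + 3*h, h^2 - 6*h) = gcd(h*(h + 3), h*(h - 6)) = h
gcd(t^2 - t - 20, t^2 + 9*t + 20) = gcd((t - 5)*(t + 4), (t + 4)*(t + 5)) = t + 4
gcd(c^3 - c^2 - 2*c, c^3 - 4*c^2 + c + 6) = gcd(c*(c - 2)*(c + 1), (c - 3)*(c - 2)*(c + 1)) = c^2 - c - 2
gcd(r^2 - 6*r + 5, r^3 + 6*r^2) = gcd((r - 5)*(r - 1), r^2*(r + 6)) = 1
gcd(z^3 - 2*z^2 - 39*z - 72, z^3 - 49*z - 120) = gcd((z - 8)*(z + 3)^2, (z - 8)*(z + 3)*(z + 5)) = z^2 - 5*z - 24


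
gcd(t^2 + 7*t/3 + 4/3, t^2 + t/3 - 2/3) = t + 1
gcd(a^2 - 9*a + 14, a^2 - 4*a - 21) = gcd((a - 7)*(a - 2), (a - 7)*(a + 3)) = a - 7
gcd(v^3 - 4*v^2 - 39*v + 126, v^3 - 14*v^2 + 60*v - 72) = 1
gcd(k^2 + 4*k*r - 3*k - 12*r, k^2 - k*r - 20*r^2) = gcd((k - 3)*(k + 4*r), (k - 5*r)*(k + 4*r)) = k + 4*r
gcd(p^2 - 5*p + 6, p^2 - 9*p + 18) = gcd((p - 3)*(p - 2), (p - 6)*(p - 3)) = p - 3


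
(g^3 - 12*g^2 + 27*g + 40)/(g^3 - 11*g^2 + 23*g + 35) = (g - 8)/(g - 7)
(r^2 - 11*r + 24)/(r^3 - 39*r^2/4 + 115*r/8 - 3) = 8*(r - 3)/(8*r^2 - 14*r + 3)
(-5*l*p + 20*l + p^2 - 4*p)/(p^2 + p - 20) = (-5*l + p)/(p + 5)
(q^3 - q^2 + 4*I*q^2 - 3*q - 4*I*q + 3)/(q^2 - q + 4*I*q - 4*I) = (q^2 + 4*I*q - 3)/(q + 4*I)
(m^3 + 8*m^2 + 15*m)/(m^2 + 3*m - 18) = m*(m^2 + 8*m + 15)/(m^2 + 3*m - 18)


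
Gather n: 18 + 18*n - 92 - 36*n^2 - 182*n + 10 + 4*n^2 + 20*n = -32*n^2 - 144*n - 64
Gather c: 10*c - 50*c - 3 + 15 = 12 - 40*c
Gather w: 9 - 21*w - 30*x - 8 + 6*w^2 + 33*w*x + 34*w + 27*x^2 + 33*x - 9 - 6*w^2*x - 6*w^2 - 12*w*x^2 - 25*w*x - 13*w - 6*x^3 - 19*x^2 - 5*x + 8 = -6*w^2*x + w*(-12*x^2 + 8*x) - 6*x^3 + 8*x^2 - 2*x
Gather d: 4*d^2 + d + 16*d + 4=4*d^2 + 17*d + 4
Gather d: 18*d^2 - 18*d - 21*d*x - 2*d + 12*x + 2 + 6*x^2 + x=18*d^2 + d*(-21*x - 20) + 6*x^2 + 13*x + 2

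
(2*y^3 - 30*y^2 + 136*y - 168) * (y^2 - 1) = 2*y^5 - 30*y^4 + 134*y^3 - 138*y^2 - 136*y + 168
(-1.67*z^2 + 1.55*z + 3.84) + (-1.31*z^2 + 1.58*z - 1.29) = -2.98*z^2 + 3.13*z + 2.55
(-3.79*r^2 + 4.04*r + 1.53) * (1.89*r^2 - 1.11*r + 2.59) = -7.1631*r^4 + 11.8425*r^3 - 11.4088*r^2 + 8.7653*r + 3.9627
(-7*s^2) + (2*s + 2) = -7*s^2 + 2*s + 2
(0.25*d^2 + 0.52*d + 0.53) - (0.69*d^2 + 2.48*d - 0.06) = -0.44*d^2 - 1.96*d + 0.59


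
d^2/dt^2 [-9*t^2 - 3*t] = -18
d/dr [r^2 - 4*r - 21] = 2*r - 4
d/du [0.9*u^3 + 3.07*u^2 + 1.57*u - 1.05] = 2.7*u^2 + 6.14*u + 1.57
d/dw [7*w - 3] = 7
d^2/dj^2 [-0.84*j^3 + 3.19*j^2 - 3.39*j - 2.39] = 6.38 - 5.04*j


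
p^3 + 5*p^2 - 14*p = p*(p - 2)*(p + 7)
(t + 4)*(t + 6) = t^2 + 10*t + 24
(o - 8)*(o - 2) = o^2 - 10*o + 16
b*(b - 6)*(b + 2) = b^3 - 4*b^2 - 12*b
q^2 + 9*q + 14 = (q + 2)*(q + 7)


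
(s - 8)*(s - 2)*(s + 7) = s^3 - 3*s^2 - 54*s + 112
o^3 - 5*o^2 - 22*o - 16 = (o - 8)*(o + 1)*(o + 2)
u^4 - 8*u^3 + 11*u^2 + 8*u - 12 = (u - 6)*(u - 2)*(u - 1)*(u + 1)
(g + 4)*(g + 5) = g^2 + 9*g + 20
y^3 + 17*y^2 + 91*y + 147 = (y + 3)*(y + 7)^2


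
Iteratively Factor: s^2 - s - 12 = (s - 4)*(s + 3)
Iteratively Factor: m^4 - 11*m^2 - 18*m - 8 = (m + 2)*(m^3 - 2*m^2 - 7*m - 4) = (m - 4)*(m + 2)*(m^2 + 2*m + 1) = (m - 4)*(m + 1)*(m + 2)*(m + 1)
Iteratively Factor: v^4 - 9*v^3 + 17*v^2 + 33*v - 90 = (v - 3)*(v^3 - 6*v^2 - v + 30) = (v - 3)*(v + 2)*(v^2 - 8*v + 15) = (v - 5)*(v - 3)*(v + 2)*(v - 3)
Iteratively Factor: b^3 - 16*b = (b + 4)*(b^2 - 4*b) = (b - 4)*(b + 4)*(b)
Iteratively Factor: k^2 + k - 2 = (k - 1)*(k + 2)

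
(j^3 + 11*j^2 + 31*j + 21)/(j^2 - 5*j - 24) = (j^2 + 8*j + 7)/(j - 8)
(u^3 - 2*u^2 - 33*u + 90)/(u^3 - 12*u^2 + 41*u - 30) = (u^2 + 3*u - 18)/(u^2 - 7*u + 6)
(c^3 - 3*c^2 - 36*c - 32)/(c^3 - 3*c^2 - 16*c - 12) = (c^2 - 4*c - 32)/(c^2 - 4*c - 12)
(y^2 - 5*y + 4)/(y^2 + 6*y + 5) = (y^2 - 5*y + 4)/(y^2 + 6*y + 5)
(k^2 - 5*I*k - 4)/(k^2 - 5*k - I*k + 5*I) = (k - 4*I)/(k - 5)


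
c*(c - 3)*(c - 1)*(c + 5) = c^4 + c^3 - 17*c^2 + 15*c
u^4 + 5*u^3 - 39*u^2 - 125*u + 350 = (u - 5)*(u - 2)*(u + 5)*(u + 7)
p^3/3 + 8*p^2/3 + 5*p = p*(p/3 + 1)*(p + 5)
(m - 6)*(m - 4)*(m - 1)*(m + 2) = m^4 - 9*m^3 + 12*m^2 + 44*m - 48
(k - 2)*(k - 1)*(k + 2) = k^3 - k^2 - 4*k + 4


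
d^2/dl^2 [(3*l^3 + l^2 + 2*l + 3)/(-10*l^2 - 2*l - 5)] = 14*(-6*l^3 - 120*l^2 - 15*l + 19)/(1000*l^6 + 600*l^5 + 1620*l^4 + 608*l^3 + 810*l^2 + 150*l + 125)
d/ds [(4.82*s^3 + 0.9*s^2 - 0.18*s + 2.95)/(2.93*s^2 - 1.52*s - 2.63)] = (14.1226*s^4 - 14.6528*s^3 - 38.8704*s^2 - 22.021*s + 4.9574)/(8.5849*s^4 - 8.9072*s^3 - 13.1014*s^2 + 7.9952*s + 6.9169)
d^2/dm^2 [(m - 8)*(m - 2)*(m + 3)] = 6*m - 14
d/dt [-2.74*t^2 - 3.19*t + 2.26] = -5.48*t - 3.19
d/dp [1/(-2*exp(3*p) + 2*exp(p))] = (3*exp(2*p) - 1)*exp(-p)/(2*(1 - exp(2*p))^2)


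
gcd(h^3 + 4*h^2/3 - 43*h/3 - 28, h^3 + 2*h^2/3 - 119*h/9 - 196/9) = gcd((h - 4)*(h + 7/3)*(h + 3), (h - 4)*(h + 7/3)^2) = h^2 - 5*h/3 - 28/3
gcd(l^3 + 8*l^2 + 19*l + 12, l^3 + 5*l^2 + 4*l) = l^2 + 5*l + 4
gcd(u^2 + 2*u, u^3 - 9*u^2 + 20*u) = u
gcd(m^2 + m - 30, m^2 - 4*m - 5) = m - 5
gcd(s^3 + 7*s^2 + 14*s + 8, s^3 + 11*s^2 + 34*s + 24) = s^2 + 5*s + 4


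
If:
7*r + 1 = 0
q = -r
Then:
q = 1/7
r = -1/7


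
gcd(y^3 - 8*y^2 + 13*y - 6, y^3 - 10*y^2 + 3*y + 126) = y - 6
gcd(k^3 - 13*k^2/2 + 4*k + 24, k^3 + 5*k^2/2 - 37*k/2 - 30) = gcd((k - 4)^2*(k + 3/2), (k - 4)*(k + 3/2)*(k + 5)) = k^2 - 5*k/2 - 6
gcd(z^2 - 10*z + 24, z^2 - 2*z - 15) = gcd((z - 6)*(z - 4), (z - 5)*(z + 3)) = 1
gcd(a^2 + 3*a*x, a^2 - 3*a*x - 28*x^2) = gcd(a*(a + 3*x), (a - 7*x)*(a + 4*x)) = 1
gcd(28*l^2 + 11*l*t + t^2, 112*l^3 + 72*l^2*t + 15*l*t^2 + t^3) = 28*l^2 + 11*l*t + t^2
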